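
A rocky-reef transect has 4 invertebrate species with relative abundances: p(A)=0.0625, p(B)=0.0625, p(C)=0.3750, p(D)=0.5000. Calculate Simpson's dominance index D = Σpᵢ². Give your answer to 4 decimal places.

D = 0.0625² + 0.0625² + 0.375² + 0.5² = 0.003906 + 0.003906 + 0.140625 + 0.250000 = 0.398438 (working shown to 6 dp, full precision carried).
To 4 decimal places, D = 0.3984.

0.3984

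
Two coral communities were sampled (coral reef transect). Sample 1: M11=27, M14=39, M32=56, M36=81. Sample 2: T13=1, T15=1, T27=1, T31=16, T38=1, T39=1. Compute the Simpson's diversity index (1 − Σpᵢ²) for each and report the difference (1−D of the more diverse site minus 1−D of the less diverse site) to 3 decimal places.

Sample 1: N=203, proportions 0.1330049, 0.1921182, 0.2758621, 0.3990148, giving 1−D = 0.7100876 (working shown to 7 dp, full precision carried).
Sample 2: N=21, proportions 0.047619, 0.047619, 0.047619, 0.7619048, 0.047619, 0.047619, giving 1−D = 0.4081633.
Difference = |0.7100876 − 0.4081633| = 0.3019243, i.e. 0.302 to 3 decimal places.

0.302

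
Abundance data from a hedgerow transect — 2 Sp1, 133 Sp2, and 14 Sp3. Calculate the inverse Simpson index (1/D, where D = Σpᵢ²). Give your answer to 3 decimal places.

Total N = 2+133+14 = 149, so the proportions are 0.013423, 0.892617, 0.09396 (working shown to 6 dp, full precision carried).
D = 0.013423² + 0.892617² + 0.09396² = 0.000180 + 0.796766 + 0.008828 = 0.805775.
So 1/D = 1.24104, i.e. 1.241 to 3 decimal places.

1.241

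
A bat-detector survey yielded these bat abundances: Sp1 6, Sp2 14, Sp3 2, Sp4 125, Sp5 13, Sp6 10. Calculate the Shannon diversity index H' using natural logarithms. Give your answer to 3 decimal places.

0.965

Total N = 6+14+2+125+13+10 = 170, so the proportions are 0.03529, 0.08235, 0.01176, 0.73529, 0.07647, 0.05882 (working shown to 5 dp, full precision carried).
Each pᵢ ln pᵢ term: 0.03529×(-3.34404)=-0.11802, 0.08235×(-2.49674)=-0.20561, 0.01176×(-4.44265)=-0.05227, 0.73529×(-0.30748)=-0.22609, 0.07647×(-2.57085)=-0.19659, 0.05882×(-2.83321)=-0.16666.
Sum = -0.96525, so H' = 0.965.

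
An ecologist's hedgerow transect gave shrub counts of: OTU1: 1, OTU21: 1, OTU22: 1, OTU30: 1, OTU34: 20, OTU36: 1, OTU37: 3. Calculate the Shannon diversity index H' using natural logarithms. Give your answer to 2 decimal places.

Total N = 1+1+1+1+20+1+3 = 28, so the proportions are 0.0357, 0.0357, 0.0357, 0.0357, 0.7143, 0.0357, 0.1071 (working shown to 4 dp, full precision carried).
Each pᵢ ln pᵢ term: 0.0357×(-3.3322)=-0.1190, 0.0357×(-3.3322)=-0.1190, 0.0357×(-3.3322)=-0.1190, 0.0357×(-3.3322)=-0.1190, 0.7143×(-0.3365)=-0.2403, 0.0357×(-3.3322)=-0.1190, 0.1071×(-2.2336)=-0.2393.
Sum = -1.0747, so H' = 1.07.

1.07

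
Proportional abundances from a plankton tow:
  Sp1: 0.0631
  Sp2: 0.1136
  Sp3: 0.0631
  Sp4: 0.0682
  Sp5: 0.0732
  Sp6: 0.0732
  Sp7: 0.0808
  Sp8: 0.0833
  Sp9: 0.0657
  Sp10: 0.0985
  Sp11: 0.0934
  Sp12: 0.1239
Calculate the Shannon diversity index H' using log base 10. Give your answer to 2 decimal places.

1.07

Each pᵢ log₁₀ pᵢ term (working shown to 4 dp, full precision carried): 0.0631×(-1.2000)=-0.0757, 0.1136×(-0.9446)=-0.1073, 0.0631×(-1.2000)=-0.0757, 0.0682×(-1.1662)=-0.0795, 0.0732×(-1.1355)=-0.0831, 0.0732×(-1.1355)=-0.0831, 0.0808×(-1.0926)=-0.0883, 0.0833×(-1.0794)=-0.0899, 0.0657×(-1.1824)=-0.0777, 0.0985×(-1.0066)=-0.0991, 0.0934×(-1.0297)=-0.0962, 0.1239×(-0.9069)=-0.1124.
Sum = -1.0681, so H' = 1.07.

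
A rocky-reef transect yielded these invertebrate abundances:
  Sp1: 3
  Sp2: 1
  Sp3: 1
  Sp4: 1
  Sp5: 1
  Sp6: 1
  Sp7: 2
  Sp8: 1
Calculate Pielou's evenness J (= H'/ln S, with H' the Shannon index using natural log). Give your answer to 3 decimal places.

Total N = 3+1+1+1+1+1+2+1 = 11, so the proportions are 0.27273, 0.09091, 0.09091, 0.09091, 0.09091, 0.09091, 0.18182, 0.09091 (working shown to 5 dp, full precision carried).
H' = −Σ pᵢ ln pᵢ = −((-0.35435) + (-0.21799) + (-0.21799) + (-0.21799) + (-0.21799) + (-0.21799) + (-0.30995) + (-0.21799)) = 1.97225.
With S = 8 species, ln S = 2.07944, so J = 1.97225/2.07944 = 0.94845, i.e. 0.948 to 3 decimal places.

0.948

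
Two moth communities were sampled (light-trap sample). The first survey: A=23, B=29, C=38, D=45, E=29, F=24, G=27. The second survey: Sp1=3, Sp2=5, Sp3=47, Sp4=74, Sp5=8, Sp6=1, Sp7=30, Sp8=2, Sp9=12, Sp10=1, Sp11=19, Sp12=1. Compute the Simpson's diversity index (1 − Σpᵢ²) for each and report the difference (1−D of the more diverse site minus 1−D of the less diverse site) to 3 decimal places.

The first survey: N=215, proportions 0.10698, 0.13488, 0.17674, 0.2093, 0.13488, 0.11163, 0.12558, giving 1−D = 0.84889 (working shown to 5 dp, full precision carried).
The second survey: N=203, proportions 0.01478, 0.02463, 0.23153, 0.36453, 0.03941, 0.00493, 0.14778, 0.00985, 0.05911, 0.00493, 0.0936, 0.00493, giving 1−D = 0.77687.
Difference = |0.84889 − 0.77687| = 0.07202, i.e. 0.072 to 3 decimal places.

0.072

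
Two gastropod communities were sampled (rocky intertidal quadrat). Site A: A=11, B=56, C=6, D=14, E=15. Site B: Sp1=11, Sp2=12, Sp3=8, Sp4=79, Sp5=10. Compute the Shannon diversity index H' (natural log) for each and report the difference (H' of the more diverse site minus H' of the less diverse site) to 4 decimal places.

Site A: N=102, proportions 0.107843, 0.54902, 0.058824, 0.137255, 0.147059, giving H' = 1.290515 (working shown to 6 dp, full precision carried).
Site B: N=120, proportions 0.091667, 0.1, 0.066667, 0.658333, 0.083333, giving H' = 1.112129.
Difference = |1.290515 − 1.112129| = 0.178386, i.e. 0.1784 to 4 decimal places.

0.1784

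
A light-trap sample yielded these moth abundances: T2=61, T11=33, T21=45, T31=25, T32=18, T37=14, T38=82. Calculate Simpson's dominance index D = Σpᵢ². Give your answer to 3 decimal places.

Total N = 61+33+45+25+18+14+82 = 278, so the proportions are 0.21942, 0.11871, 0.16187, 0.08993, 0.06475, 0.05036, 0.29496 (working shown to 5 dp, full precision carried).
D = 0.21942² + 0.11871² + 0.16187² + 0.08993² + 0.06475² + 0.05036² + 0.29496² = 0.04815 + 0.01409 + 0.02620 + 0.00809 + 0.00419 + 0.00254 + 0.08700 = 0.19026.
To 3 decimal places, D = 0.190.

0.190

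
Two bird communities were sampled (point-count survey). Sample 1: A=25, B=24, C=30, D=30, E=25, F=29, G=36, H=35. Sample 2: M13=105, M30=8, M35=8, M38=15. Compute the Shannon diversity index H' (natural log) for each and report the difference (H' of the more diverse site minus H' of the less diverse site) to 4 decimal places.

Sample 1: N=234, proportions 0.1068376, 0.1025641, 0.1282051, 0.1282051, 0.1068376, 0.1239316, 0.1538462, 0.1495726, giving H' = 2.0690631 (working shown to 7 dp, full precision carried).
Sample 2: N=136, proportions 0.7720588, 0.0588235, 0.0588235, 0.1102941, giving H' = 0.7762015.
Difference = |2.0690631 − 0.7762015| = 1.2928616, i.e. 1.2929 to 4 decimal places.

1.2929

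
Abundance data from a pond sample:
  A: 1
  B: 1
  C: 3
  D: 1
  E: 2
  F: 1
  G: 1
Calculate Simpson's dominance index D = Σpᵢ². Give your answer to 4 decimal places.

0.1800

Total N = 1+1+3+1+2+1+1 = 10, so the proportions are 0.1, 0.1, 0.3, 0.1, 0.2, 0.1, 0.1 (working shown to 6 dp, full precision carried).
D = 0.1² + 0.1² + 0.3² + 0.1² + 0.2² + 0.1² + 0.1² = 0.010000 + 0.010000 + 0.090000 + 0.010000 + 0.040000 + 0.010000 + 0.010000 = 0.180000.
To 4 decimal places, D = 0.1800.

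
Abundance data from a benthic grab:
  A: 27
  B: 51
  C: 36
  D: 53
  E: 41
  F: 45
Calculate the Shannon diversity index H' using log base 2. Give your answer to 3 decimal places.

Total N = 27+51+36+53+41+45 = 253, so the proportions are 0.10672, 0.20158, 0.14229, 0.20949, 0.16206, 0.17787 (working shown to 5 dp, full precision carried).
Each pᵢ log₂ pᵢ term: 0.10672×(-3.22811)=-0.34450, 0.20158×(-2.31057)=-0.46577, 0.14229×(-2.81307)=-0.40028, 0.20949×(-2.25507)=-0.47241, 0.16206×(-2.62544)=-0.42547, 0.17787×(-2.49114)=-0.44309.
Sum = -2.55151, so H' = 2.552.

2.552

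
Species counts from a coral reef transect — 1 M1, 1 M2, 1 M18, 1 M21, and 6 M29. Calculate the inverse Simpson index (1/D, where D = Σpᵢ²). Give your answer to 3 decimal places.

Total N = 1+1+1+1+6 = 10, so the proportions are 0.1, 0.1, 0.1, 0.1, 0.6 (working shown to 6 dp, full precision carried).
D = 0.1² + 0.1² + 0.1² + 0.1² + 0.6² = 0.010000 + 0.010000 + 0.010000 + 0.010000 + 0.360000 = 0.400000.
So 1/D = 2.50000, i.e. 2.500 to 3 decimal places.

2.500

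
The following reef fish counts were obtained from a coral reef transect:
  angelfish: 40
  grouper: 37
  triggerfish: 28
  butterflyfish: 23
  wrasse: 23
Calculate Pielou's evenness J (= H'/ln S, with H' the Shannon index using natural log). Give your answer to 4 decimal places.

0.9831

Total N = 40+37+28+23+23 = 151, so the proportions are 0.264901, 0.245033, 0.18543, 0.152318, 0.152318 (working shown to 6 dp, full precision carried).
H' = −Σ pᵢ ln pᵢ = −((-0.351894) + (-0.344605) + (-0.312464) + (-0.286630) + (-0.286630)) = 1.582223.
With S = 5 species, ln S = 1.609438, so J = 1.582223/1.609438 = 0.983090, i.e. 0.9831 to 4 decimal places.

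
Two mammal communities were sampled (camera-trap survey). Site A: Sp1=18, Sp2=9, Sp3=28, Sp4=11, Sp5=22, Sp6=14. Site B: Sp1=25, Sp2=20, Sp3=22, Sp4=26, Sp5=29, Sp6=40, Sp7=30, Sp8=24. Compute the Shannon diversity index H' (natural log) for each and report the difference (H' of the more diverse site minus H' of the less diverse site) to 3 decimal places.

Site A: N=102, proportions 0.176471, 0.088235, 0.27451, 0.107843, 0.215686, 0.137255, giving H' = 1.718796 (working shown to 6 dp, full precision carried).
Site B: N=216, proportions 0.115741, 0.092593, 0.101852, 0.12037, 0.134259, 0.185185, 0.138889, 0.111111, giving H' = 2.057612.
Difference = |1.718796 − 2.057612| = 0.338816, i.e. 0.339 to 3 decimal places.

0.339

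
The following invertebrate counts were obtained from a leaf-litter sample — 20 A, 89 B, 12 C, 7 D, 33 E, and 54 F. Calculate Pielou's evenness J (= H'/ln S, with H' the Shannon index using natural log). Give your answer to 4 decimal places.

Total N = 20+89+12+7+33+54 = 215, so the proportions are 0.093023, 0.413953, 0.055814, 0.032558, 0.153488, 0.251163 (working shown to 6 dp, full precision carried).
H' = −Σ pᵢ ln pᵢ = −((-0.220921) + (-0.365108) + (-0.161064) + (-0.111503) + (-0.287657) + (-0.347020)) = 1.493273.
With S = 6 species, ln S = 1.791759, so J = 1.493273/1.791759 = 0.833412, i.e. 0.8334 to 4 decimal places.

0.8334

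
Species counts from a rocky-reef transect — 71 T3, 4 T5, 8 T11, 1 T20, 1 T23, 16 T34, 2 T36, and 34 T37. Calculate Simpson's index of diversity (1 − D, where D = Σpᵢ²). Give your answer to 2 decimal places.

Total N = 71+4+8+1+1+16+2+34 = 137, so the proportions are 0.5182, 0.0292, 0.0584, 0.0073, 0.0073, 0.1168, 0.0146, 0.2482 (working shown to 4 dp, full precision carried).
D = 0.5182² + 0.0292² + 0.0584² + 0.0073² + 0.0073² + 0.1168² + 0.0146² + 0.2482² = 0.2686 + 0.0009 + 0.0034 + 0.0001 + 0.0001 + 0.0136 + 0.0002 + 0.0616 = 0.3484.
So 1 − D = 0.6516, i.e. 0.65 to 2 decimal places.

0.65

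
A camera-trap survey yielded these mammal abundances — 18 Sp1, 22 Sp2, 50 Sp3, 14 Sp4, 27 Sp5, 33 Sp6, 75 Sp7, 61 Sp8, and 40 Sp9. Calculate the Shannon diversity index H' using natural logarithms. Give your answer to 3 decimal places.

2.067

Total N = 18+22+50+14+27+33+75+61+40 = 340, so the proportions are 0.05294, 0.06471, 0.14706, 0.04118, 0.07941, 0.09706, 0.22059, 0.17941, 0.11765 (working shown to 5 dp, full precision carried).
Each pᵢ ln pᵢ term: 0.05294×(-2.93857)=-0.15557, 0.06471×(-2.73790)=-0.17716, 0.14706×(-1.91692)=-0.28190, 0.04118×(-3.18989)=-0.13135, 0.07941×(-2.53311)=-0.20116, 0.09706×(-2.33244)=-0.22638, 0.22059×(-1.51146)=-0.33341, 0.17941×(-1.71807)=-0.30824, 0.11765×(-2.14007)=-0.25177.
Sum = -2.06695, so H' = 2.067.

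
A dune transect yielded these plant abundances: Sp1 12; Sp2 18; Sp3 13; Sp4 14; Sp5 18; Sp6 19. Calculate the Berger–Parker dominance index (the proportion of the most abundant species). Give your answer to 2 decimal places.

Total N = 12+18+13+14+18+19 = 94, so the proportions are 0.1277, 0.1915, 0.1383, 0.1489, 0.1915, 0.2021 (working shown to 4 dp, full precision carried).
The largest proportion is 0.2021, i.e. d = 0.20 to 2 decimal places.

0.20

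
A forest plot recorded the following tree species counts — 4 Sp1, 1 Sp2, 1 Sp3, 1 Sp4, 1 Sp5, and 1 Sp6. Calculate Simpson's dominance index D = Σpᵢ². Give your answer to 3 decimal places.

Total N = 4+1+1+1+1+1 = 9, so the proportions are 0.44444, 0.11111, 0.11111, 0.11111, 0.11111, 0.11111 (working shown to 5 dp, full precision carried).
D = 0.44444² + 0.11111² + 0.11111² + 0.11111² + 0.11111² + 0.11111² = 0.19753 + 0.01235 + 0.01235 + 0.01235 + 0.01235 + 0.01235 = 0.25926.
To 3 decimal places, D = 0.259.

0.259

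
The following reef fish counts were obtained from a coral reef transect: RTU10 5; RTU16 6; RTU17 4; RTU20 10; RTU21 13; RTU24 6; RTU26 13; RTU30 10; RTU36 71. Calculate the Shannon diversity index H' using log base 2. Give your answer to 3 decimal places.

2.399

Total N = 5+6+4+10+13+6+13+10+71 = 138, so the proportions are 0.03623, 0.04348, 0.02899, 0.07246, 0.0942, 0.04348, 0.0942, 0.07246, 0.51449 (working shown to 5 dp, full precision carried).
Each pᵢ log₂ pᵢ term: 0.03623×(-4.78660)=-0.17343, 0.04348×(-4.52356)=-0.19668, 0.02899×(-5.10852)=-0.14807, 0.07246×(-3.78660)=-0.27439, 0.0942×(-3.40808)=-0.32105, 0.04348×(-4.52356)=-0.19668, 0.0942×(-3.40808)=-0.32105, 0.07246×(-3.78660)=-0.27439, 0.51449×(-0.95878)=-0.49328.
Sum = -2.39902, so H' = 2.399.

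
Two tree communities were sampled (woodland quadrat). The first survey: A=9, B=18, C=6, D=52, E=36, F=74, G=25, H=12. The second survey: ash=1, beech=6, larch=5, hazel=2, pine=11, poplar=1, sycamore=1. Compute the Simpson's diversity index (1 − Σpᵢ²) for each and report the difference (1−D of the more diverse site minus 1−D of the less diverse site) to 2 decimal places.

0.06

The first survey: N=232, proportions 0.03879, 0.07759, 0.02586, 0.22414, 0.15517, 0.31897, 0.10776, 0.05172, giving 1−D = 0.80146 (working shown to 5 dp, full precision carried).
The second survey: N=27, proportions 0.03704, 0.22222, 0.18519, 0.07407, 0.40741, 0.03704, 0.03704, giving 1−D = 0.74074.
Difference = |0.80146 − 0.74074| = 0.06072, i.e. 0.06 to 2 decimal places.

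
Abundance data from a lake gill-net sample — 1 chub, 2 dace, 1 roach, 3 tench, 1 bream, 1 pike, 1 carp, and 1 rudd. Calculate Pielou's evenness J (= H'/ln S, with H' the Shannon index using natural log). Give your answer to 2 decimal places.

0.95

Total N = 1+2+1+3+1+1+1+1 = 11, so the proportions are 0.0909, 0.1818, 0.0909, 0.2727, 0.0909, 0.0909, 0.0909, 0.0909 (working shown to 4 dp, full precision carried).
H' = −Σ pᵢ ln pᵢ = −((-0.2180) + (-0.3100) + (-0.2180) + (-0.3543) + (-0.2180) + (-0.2180) + (-0.2180) + (-0.2180)) = 1.9722.
With S = 8 species, ln S = 2.0794, so J = 1.9722/2.0794 = 0.9485, i.e. 0.95 to 2 decimal places.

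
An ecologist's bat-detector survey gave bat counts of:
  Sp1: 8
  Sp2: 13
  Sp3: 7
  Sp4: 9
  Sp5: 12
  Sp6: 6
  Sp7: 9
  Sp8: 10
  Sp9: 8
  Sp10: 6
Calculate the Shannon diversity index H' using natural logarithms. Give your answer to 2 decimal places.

Total N = 8+13+7+9+12+6+9+10+8+6 = 88, so the proportions are 0.0909, 0.1477, 0.0795, 0.1023, 0.1364, 0.0682, 0.1023, 0.1136, 0.0909, 0.0682 (working shown to 4 dp, full precision carried).
Each pᵢ ln pᵢ term: 0.0909×(-2.3979)=-0.2180, 0.1477×(-1.9124)=-0.2825, 0.0795×(-2.5314)=-0.2014, 0.1023×(-2.2801)=-0.2332, 0.1364×(-1.9924)=-0.2717, 0.0682×(-2.6856)=-0.1831, 0.1023×(-2.2801)=-0.2332, 0.1136×(-2.1748)=-0.2471, 0.0909×(-2.3979)=-0.2180, 0.0682×(-2.6856)=-0.1831.
Sum = -2.2713, so H' = 2.27.

2.27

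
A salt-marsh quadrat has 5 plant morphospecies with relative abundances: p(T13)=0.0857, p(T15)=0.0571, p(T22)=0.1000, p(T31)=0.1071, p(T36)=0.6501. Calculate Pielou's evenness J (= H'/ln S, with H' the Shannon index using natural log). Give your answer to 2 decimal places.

H' = −Σ pᵢ ln pᵢ = −((-0.2106) + (-0.1635) + (-0.2303) + (-0.2393) + (-0.2800)) = 1.1235 (working shown to 4 dp, full precision carried).
With S = 5 species, ln S = 1.6094, so J = 1.1235/1.6094 = 0.6981, i.e. 0.70 to 2 decimal places.

0.70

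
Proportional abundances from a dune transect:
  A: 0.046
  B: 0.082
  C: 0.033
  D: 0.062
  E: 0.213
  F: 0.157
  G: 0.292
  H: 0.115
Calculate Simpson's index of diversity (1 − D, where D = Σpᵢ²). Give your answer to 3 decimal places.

D = 0.046² + 0.082² + 0.033² + 0.062² + 0.213² + 0.157² + 0.292² + 0.115² = 0.00212 + 0.00672 + 0.00109 + 0.00384 + 0.04537 + 0.02465 + 0.08526 + 0.01323 = 0.18228 (working shown to 5 dp, full precision carried).
So 1 − D = 0.81772, i.e. 0.818 to 3 decimal places.

0.818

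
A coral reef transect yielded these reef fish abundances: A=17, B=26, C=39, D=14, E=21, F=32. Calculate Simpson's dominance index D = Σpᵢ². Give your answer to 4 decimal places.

0.1868

Total N = 17+26+39+14+21+32 = 149, so the proportions are 0.114094, 0.174497, 0.261745, 0.09396, 0.14094, 0.214765 (working shown to 6 dp, full precision carried).
D = 0.114094² + 0.174497² + 0.261745² + 0.09396² + 0.14094² + 0.214765² = 0.013017 + 0.030449 + 0.068510 + 0.008828 + 0.019864 + 0.046124 = 0.186793.
To 4 decimal places, D = 0.1868.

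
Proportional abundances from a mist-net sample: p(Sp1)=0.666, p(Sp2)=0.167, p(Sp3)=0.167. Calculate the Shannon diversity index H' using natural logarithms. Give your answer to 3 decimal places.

0.868

Each pᵢ ln pᵢ term (working shown to 5 dp, full precision carried): 0.666×(-0.40647)=-0.27071, 0.167×(-1.78976)=-0.29889, 0.167×(-1.78976)=-0.29889.
Sum = -0.86849, so H' = 0.868.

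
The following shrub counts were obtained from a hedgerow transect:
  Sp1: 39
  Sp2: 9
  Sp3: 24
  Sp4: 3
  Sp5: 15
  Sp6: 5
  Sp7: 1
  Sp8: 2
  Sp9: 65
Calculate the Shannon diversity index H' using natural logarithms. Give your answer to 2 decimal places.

Total N = 39+9+24+3+15+5+1+2+65 = 163, so the proportions are 0.2393, 0.0552, 0.1472, 0.0184, 0.092, 0.0307, 0.0061, 0.0123, 0.3988 (working shown to 4 dp, full precision carried).
Each pᵢ ln pᵢ term: 0.2393×(-1.4302)=-0.3422, 0.0552×(-2.8965)=-0.1599, 0.1472×(-1.9157)=-0.2821, 0.0184×(-3.9951)=-0.0735, 0.092×(-2.3857)=-0.2195, 0.0307×(-3.4843)=-0.1069, 0.0061×(-5.0938)=-0.0313, 0.0123×(-4.4006)=-0.0540, 0.3988×(-0.9194)=-0.3666.
Sum = -1.6360, so H' = 1.64.

1.64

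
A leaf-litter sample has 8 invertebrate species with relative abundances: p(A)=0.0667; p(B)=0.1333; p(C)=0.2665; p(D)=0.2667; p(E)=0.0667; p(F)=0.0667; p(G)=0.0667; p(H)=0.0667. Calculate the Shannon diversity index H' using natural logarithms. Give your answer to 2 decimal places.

1.88

Each pᵢ ln pᵢ term (working shown to 4 dp, full precision carried): 0.0667×(-2.7076)=-0.1806, 0.1333×(-2.0152)=-0.2686, 0.2665×(-1.3224)=-0.3524, 0.2667×(-1.3216)=-0.3525, 0.0667×(-2.7076)=-0.1806, 0.0667×(-2.7076)=-0.1806, 0.0667×(-2.7076)=-0.1806, 0.0667×(-2.7076)=-0.1806.
Sum = -1.8765, so H' = 1.88.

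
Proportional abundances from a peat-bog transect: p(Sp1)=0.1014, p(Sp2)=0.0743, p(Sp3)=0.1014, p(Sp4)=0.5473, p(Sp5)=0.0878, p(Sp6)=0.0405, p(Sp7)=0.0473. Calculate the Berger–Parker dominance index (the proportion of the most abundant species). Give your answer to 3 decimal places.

The largest proportion is 0.5473, i.e. d = 0.547 to 3 decimal places.

0.547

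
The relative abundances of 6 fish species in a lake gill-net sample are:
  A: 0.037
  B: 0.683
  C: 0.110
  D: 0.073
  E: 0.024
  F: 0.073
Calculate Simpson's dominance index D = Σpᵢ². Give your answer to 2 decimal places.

0.49

D = 0.037² + 0.683² + 0.11² + 0.073² + 0.024² + 0.073² = 0.0014 + 0.4665 + 0.0121 + 0.0053 + 0.0006 + 0.0053 = 0.4912 (working shown to 4 dp, full precision carried).
To 2 decimal places, D = 0.49.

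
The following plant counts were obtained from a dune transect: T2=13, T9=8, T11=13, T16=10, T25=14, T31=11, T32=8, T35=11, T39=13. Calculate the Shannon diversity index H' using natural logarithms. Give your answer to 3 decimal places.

2.179

Total N = 13+8+13+10+14+11+8+11+13 = 101, so the proportions are 0.12871, 0.07921, 0.12871, 0.09901, 0.13861, 0.10891, 0.07921, 0.10891, 0.12871 (working shown to 5 dp, full precision carried).
Each pᵢ ln pᵢ term: 0.12871×(-2.05017)=-0.26388, 0.07921×(-2.53568)=-0.20085, 0.12871×(-2.05017)=-0.26388, 0.09901×(-2.31254)=-0.22896, 0.13861×(-1.97606)=-0.27391, 0.10891×(-2.21723)=-0.24148, 0.07921×(-2.53568)=-0.20085, 0.10891×(-2.21723)=-0.24148, 0.12871×(-2.05017)=-0.26388.
Sum = -2.17918, so H' = 2.179.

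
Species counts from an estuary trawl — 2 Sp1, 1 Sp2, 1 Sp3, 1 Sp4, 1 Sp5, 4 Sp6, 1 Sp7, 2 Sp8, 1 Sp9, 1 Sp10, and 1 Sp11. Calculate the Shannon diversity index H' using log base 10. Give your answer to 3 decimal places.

Total N = 2+1+1+1+1+4+1+2+1+1+1 = 16, so the proportions are 0.125, 0.0625, 0.0625, 0.0625, 0.0625, 0.25, 0.0625, 0.125, 0.0625, 0.0625, 0.0625 (working shown to 5 dp, full precision carried).
Each pᵢ log₁₀ pᵢ term: 0.125×(-0.90309)=-0.11289, 0.0625×(-1.20412)=-0.07526, 0.0625×(-1.20412)=-0.07526, 0.0625×(-1.20412)=-0.07526, 0.0625×(-1.20412)=-0.07526, 0.25×(-0.60206)=-0.15051, 0.0625×(-1.20412)=-0.07526, 0.125×(-0.90309)=-0.11289, 0.0625×(-1.20412)=-0.07526, 0.0625×(-1.20412)=-0.07526, 0.0625×(-1.20412)=-0.07526.
Sum = -0.97835, so H' = 0.978.

0.978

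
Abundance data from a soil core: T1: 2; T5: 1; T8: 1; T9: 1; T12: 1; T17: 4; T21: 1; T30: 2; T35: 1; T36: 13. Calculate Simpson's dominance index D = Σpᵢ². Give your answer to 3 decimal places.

0.273

Total N = 2+1+1+1+1+4+1+2+1+13 = 27, so the proportions are 0.07407, 0.03704, 0.03704, 0.03704, 0.03704, 0.14815, 0.03704, 0.07407, 0.03704, 0.48148 (working shown to 5 dp, full precision carried).
D = 0.07407² + 0.03704² + 0.03704² + 0.03704² + 0.03704² + 0.14815² + 0.03704² + 0.07407² + 0.03704² + 0.48148² = 0.00549 + 0.00137 + 0.00137 + 0.00137 + 0.00137 + 0.02195 + 0.00137 + 0.00549 + 0.00137 + 0.23182 = 0.27298.
To 3 decimal places, D = 0.273.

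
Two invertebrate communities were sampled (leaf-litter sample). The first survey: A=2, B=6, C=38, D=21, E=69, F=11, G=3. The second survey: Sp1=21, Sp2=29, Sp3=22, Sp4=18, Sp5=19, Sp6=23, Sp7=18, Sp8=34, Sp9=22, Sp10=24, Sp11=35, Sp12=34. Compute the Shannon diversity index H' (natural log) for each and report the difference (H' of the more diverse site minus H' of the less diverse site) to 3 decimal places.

The first survey: N=150, proportions 0.013333, 0.04, 0.253333, 0.14, 0.46, 0.073333, 0.02, giving H' = 1.436461 (working shown to 6 dp, full precision carried).
The second survey: N=299, proportions 0.070234, 0.09699, 0.073579, 0.060201, 0.063545, 0.076923, 0.060201, 0.113712, 0.073579, 0.080268, 0.117057, 0.113712, giving H' = 2.455596.
Difference = |1.436461 − 2.455596| = 1.019135, i.e. 1.019 to 3 decimal places.

1.019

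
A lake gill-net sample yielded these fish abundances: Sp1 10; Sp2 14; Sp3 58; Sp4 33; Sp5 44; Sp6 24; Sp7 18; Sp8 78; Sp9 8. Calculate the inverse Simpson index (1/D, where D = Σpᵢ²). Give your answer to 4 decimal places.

5.9979

Total N = 10+14+58+33+44+24+18+78+8 = 287, so the proportions are 0.03484321, 0.04878049, 0.20209059, 0.11498258, 0.1533101, 0.08362369, 0.06271777, 0.271777, 0.02787456 (working shown to 8 dp, full precision carried).
D = 0.03484321² + 0.04878049² + 0.20209059² + 0.11498258² + 0.1533101² + 0.08362369² + 0.06271777² + 0.271777² + 0.02787456² = 0.00121405 + 0.00237954 + 0.04084061 + 0.01322099 + 0.02350399 + 0.00699292 + 0.00393352 + 0.07386274 + 0.00077699 = 0.16672535.
So 1/D = 5.997888, i.e. 5.9979 to 4 decimal places.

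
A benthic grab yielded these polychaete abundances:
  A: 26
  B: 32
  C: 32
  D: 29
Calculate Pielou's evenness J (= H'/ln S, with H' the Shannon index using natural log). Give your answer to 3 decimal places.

0.997

Total N = 26+32+32+29 = 119, so the proportions are 0.21849, 0.26891, 0.26891, 0.2437 (working shown to 5 dp, full precision carried).
H' = −Σ pᵢ ln pᵢ = −((-0.33233) + (-0.35318) + (-0.35318) + (-0.34406)) = 1.38274.
With S = 4 species, ln S = 1.38629, so J = 1.38274/1.38629 = 0.99744, i.e. 0.997 to 3 decimal places.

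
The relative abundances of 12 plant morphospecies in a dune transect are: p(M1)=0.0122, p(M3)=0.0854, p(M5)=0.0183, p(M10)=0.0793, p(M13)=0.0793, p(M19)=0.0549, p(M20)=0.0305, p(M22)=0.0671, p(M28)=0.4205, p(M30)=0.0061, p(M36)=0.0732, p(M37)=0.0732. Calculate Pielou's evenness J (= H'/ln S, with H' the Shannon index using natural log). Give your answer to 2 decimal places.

0.79

H' = −Σ pᵢ ln pᵢ = −((-0.0538) + (-0.2101) + (-0.0732) + (-0.2010) + (-0.2010) + (-0.1593) + (-0.1064) + (-0.1813) + (-0.3643) + (-0.0311) + (-0.1914) + (-0.1914)) = 1.9643 (working shown to 4 dp, full precision carried).
With S = 12 species, ln S = 2.4849, so J = 1.9643/2.4849 = 0.7905, i.e. 0.79 to 2 decimal places.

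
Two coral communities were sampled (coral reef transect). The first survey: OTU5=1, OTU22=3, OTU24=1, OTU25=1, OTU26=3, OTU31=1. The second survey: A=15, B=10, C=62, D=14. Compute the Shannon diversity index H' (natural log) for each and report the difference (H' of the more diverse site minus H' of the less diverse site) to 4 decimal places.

The first survey: N=10, proportions 0.1, 0.3, 0.1, 0.1, 0.3, 0.1, giving H' = 1.643418 (working shown to 6 dp, full precision carried).
The second survey: N=101, proportions 0.148515, 0.09901, 0.613861, 0.138614, giving H' = 1.085658.
Difference = |1.643418 − 1.085658| = 0.557760, i.e. 0.5578 to 4 decimal places.

0.5578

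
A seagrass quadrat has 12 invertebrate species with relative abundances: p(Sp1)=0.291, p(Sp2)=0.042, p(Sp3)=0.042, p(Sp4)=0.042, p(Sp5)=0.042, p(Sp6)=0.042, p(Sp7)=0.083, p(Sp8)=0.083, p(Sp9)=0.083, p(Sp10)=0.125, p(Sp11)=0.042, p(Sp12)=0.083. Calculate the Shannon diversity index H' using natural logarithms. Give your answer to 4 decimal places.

2.2443

Each pᵢ ln pᵢ term (working shown to 6 dp, full precision carried): 0.291×(-1.234432)=-0.359220, 0.042×(-3.170086)=-0.133144, 0.042×(-3.170086)=-0.133144, 0.042×(-3.170086)=-0.133144, 0.042×(-3.170086)=-0.133144, 0.042×(-3.170086)=-0.133144, 0.083×(-2.488915)=-0.206580, 0.083×(-2.488915)=-0.206580, 0.083×(-2.488915)=-0.206580, 0.125×(-2.079442)=-0.259930, 0.042×(-3.170086)=-0.133144, 0.083×(-2.488915)=-0.206580.
Sum = -2.244331, so H' = 2.2443.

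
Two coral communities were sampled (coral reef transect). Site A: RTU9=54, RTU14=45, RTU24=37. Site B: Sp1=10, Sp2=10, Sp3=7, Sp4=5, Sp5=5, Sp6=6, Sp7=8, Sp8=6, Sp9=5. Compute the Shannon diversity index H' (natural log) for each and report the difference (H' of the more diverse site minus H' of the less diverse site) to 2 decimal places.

1.07

Site A: N=136, proportions 0.3971, 0.3309, 0.2721, giving H' = 1.0869 (working shown to 4 dp, full precision carried).
Site B: N=62, proportions 0.1613, 0.1613, 0.1129, 0.0806, 0.0806, 0.0968, 0.129, 0.0968, 0.0806, giving H' = 2.1602.
Difference = |1.0869 − 2.1602| = 1.0733, i.e. 1.07 to 2 decimal places.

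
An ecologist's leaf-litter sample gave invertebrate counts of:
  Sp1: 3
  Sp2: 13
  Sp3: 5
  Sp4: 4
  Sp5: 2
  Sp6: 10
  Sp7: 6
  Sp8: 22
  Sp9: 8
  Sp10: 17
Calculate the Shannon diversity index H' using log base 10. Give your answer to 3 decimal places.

0.901

Total N = 3+13+5+4+2+10+6+22+8+17 = 90, so the proportions are 0.03333, 0.14444, 0.05556, 0.04444, 0.02222, 0.11111, 0.06667, 0.24444, 0.08889, 0.18889 (working shown to 5 dp, full precision carried).
Each pᵢ log₁₀ pᵢ term: 0.03333×(-1.47712)=-0.04924, 0.14444×(-0.84030)=-0.12138, 0.05556×(-1.25527)=-0.06974, 0.04444×(-1.35218)=-0.06010, 0.02222×(-1.65321)=-0.03674, 0.11111×(-0.95424)=-0.10603, 0.06667×(-1.17609)=-0.07841, 0.24444×(-0.61182)=-0.14956, 0.08889×(-1.05115)=-0.09344, 0.18889×(-0.72379)=-0.13672.
Sum = -0.90133, so H' = 0.901.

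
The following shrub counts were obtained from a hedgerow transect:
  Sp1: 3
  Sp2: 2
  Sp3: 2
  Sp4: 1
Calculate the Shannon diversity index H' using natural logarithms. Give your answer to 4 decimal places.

Total N = 3+2+2+1 = 8, so the proportions are 0.375, 0.25, 0.25, 0.125 (working shown to 6 dp, full precision carried).
Each pᵢ ln pᵢ term: 0.375×(-0.980829)=-0.367811, 0.25×(-1.386294)=-0.346574, 0.25×(-1.386294)=-0.346574, 0.125×(-2.079442)=-0.259930.
Sum = -1.320888, so H' = 1.3209.

1.3209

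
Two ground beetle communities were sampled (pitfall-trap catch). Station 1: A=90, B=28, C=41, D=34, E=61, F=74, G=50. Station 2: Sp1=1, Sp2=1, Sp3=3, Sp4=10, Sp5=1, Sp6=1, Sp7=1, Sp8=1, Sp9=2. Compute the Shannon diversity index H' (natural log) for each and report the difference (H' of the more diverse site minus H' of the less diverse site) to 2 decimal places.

Station 1: N=378, proportions 0.238095, 0.074074, 0.108466, 0.089947, 0.161376, 0.195767, 0.132275, giving H' = 1.873247 (working shown to 6 dp, full precision carried).
Station 2: N=21, proportions 0.047619, 0.047619, 0.142857, 0.47619, 0.047619, 0.047619, 0.047619, 0.047619, 0.095238, giving H' = 1.725095.
Difference = |1.873247 − 1.725095| = 0.148152, i.e. 0.15 to 2 decimal places.

0.15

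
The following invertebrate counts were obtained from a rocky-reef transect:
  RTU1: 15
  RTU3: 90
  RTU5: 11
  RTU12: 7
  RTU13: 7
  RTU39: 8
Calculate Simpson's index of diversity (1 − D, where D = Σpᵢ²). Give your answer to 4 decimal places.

Total N = 15+90+11+7+7+8 = 138, so the proportions are 0.108696, 0.652174, 0.07971, 0.050725, 0.050725, 0.057971 (working shown to 6 dp, full precision carried).
D = 0.108696² + 0.652174² + 0.07971² + 0.050725² + 0.050725² + 0.057971² = 0.011815 + 0.425331 + 0.006354 + 0.002573 + 0.002573 + 0.003361 = 0.452006.
So 1 − D = 0.547994, i.e. 0.5480 to 4 decimal places.

0.5480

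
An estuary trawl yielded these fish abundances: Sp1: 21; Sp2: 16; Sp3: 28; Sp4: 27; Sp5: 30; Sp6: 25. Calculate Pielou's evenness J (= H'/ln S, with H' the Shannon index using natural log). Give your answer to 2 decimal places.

Total N = 21+16+28+27+30+25 = 147, so the proportions are 0.1429, 0.1088, 0.1905, 0.1837, 0.2041, 0.1701 (working shown to 4 dp, full precision carried).
H' = −Σ pᵢ ln pᵢ = −((-0.2780) + (-0.2414) + (-0.3159) + (-0.3113) + (-0.3243) + (-0.3013)) = 1.7721.
With S = 6 species, ln S = 1.7918, so J = 1.7721/1.7918 = 0.9890, i.e. 0.99 to 2 decimal places.

0.99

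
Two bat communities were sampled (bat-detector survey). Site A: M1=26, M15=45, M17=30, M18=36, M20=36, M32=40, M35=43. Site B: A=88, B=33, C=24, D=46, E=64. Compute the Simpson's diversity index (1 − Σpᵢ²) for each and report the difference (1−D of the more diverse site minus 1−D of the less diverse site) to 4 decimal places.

0.0931

Site A: N=256, proportions 0.1015625, 0.17578125, 0.1171875, 0.140625, 0.140625, 0.15625, 0.16796875, giving 1−D = 0.85287476 (working shown to 8 dp, full precision carried).
Site B: N=255, proportions 0.34509804, 0.12941176, 0.09411765, 0.18039216, 0.25098039, giving 1−D = 0.75976932.
Difference = |0.85287476 − 0.75976932| = 0.09310544, i.e. 0.0931 to 4 decimal places.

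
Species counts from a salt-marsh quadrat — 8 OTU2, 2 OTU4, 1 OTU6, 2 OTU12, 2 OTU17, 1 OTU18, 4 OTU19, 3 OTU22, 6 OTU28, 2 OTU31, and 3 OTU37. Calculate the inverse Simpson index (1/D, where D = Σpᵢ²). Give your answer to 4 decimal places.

Total N = 8+2+1+2+2+1+4+3+6+2+3 = 34, so the proportions are 0.23529412, 0.05882353, 0.02941176, 0.05882353, 0.05882353, 0.02941176, 0.11764706, 0.08823529, 0.17647059, 0.05882353, 0.08823529 (working shown to 8 dp, full precision carried).
D = 0.23529412² + 0.05882353² + 0.02941176² + 0.05882353² + 0.05882353² + 0.02941176² + 0.11764706² + 0.08823529² + 0.17647059² + 0.05882353² + 0.08823529² = 0.05536332 + 0.00346021 + 0.00086505 + 0.00346021 + 0.00346021 + 0.00086505 + 0.01384083 + 0.00778547 + 0.03114187 + 0.00346021 + 0.00778547 = 0.13148789.
So 1/D = 7.605263, i.e. 7.6053 to 4 decimal places.

7.6053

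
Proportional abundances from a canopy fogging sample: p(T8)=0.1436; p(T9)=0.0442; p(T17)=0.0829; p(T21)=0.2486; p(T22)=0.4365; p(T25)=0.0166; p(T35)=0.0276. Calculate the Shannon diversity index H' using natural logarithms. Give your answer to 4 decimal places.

Each pᵢ ln pᵢ term (working shown to 6 dp, full precision carried): 0.1436×(-1.940724)=-0.278688, 0.0442×(-3.119030)=-0.137861, 0.0829×(-2.490120)=-0.206431, 0.2486×(-1.391910)=-0.346029, 0.4365×(-0.828967)=-0.361844, 0.0166×(-4.098353)=-0.068033, 0.0276×(-3.589940)=-0.099082.
Sum = -1.497968, so H' = 1.4980.

1.4980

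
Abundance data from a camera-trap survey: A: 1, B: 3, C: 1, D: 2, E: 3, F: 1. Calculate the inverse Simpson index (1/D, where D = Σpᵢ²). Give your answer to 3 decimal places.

Total N = 1+3+1+2+3+1 = 11, so the proportions are 0.0909091, 0.2727273, 0.0909091, 0.1818182, 0.2727273, 0.0909091 (working shown to 7 dp, full precision carried).
D = 0.0909091² + 0.2727273² + 0.0909091² + 0.1818182² + 0.2727273² + 0.0909091² = 0.0082645 + 0.0743802 + 0.0082645 + 0.0330579 + 0.0743802 + 0.0082645 = 0.2066116.
So 1/D = 4.84000, i.e. 4.840 to 3 decimal places.

4.840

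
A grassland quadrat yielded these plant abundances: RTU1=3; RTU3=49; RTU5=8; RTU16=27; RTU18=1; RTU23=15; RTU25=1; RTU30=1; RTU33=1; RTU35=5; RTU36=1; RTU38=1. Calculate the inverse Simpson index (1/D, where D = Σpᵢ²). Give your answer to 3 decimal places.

3.692

Total N = 3+49+8+27+1+15+1+1+1+5+1+1 = 113, so the proportions are 0.0265487, 0.4336283, 0.0707965, 0.2389381, 0.0088496, 0.1327434, 0.0088496, 0.0088496, 0.0088496, 0.0442478, 0.0088496, 0.0088496 (working shown to 7 dp, full precision carried).
D = 0.0265487² + 0.4336283² + 0.0707965² + 0.2389381² + 0.0088496² + 0.1327434² + 0.0088496² + 0.0088496² + 0.0088496² + 0.0442478² + 0.0088496² + 0.0088496² = 0.0007048 + 0.1880335 + 0.0050121 + 0.0570914 + 0.0000783 + 0.0176208 + 0.0000783 + 0.0000783 + 0.0000783 + 0.0019579 + 0.0000783 + 0.0000783 = 0.2708904.
So 1/D = 3.69153, i.e. 3.692 to 3 decimal places.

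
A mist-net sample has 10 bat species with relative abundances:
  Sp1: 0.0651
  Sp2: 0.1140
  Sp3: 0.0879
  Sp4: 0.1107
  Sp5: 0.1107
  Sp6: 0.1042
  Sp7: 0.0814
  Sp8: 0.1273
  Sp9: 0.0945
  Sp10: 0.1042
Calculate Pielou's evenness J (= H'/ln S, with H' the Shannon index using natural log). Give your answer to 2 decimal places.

0.99

H' = −Σ pᵢ ln pᵢ = −((-0.1778) + (-0.2476) + (-0.2137) + (-0.2436) + (-0.2436) + (-0.2356) + (-0.2042) + (-0.2624) + (-0.2229) + (-0.2356)) = 2.2872 (working shown to 4 dp, full precision carried).
With S = 10 species, ln S = 2.3026, so J = 2.2872/2.3026 = 0.9933, i.e. 0.99 to 2 decimal places.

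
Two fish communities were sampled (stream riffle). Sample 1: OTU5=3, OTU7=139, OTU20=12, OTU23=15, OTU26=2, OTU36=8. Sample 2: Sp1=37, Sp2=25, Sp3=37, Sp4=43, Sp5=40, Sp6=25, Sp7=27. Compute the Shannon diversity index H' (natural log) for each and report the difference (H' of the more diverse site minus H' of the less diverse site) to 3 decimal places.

1.081

Sample 1: N=179, proportions 0.01676, 0.77654, 0.06704, 0.0838, 0.01117, 0.04469, giving H' = 0.84298 (working shown to 5 dp, full precision carried).
Sample 2: N=234, proportions 0.15812, 0.10684, 0.15812, 0.18376, 0.17094, 0.10684, 0.11538, giving H' = 1.92359.
Difference = |0.84298 − 1.92359| = 1.08061, i.e. 1.081 to 3 decimal places.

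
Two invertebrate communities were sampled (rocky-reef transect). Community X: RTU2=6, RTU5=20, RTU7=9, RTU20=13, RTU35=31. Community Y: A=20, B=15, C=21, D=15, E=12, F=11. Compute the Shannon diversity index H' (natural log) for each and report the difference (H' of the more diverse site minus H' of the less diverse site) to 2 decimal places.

0.31

Community X: N=79, proportions 0.0759, 0.2532, 0.1139, 0.1646, 0.3924, giving H' = 1.4550 (working shown to 4 dp, full precision carried).
Community Y: N=94, proportions 0.2128, 0.1596, 0.2234, 0.1596, 0.1277, 0.117, giving H' = 1.7636.
Difference = |1.4550 − 1.7636| = 0.3086, i.e. 0.31 to 2 decimal places.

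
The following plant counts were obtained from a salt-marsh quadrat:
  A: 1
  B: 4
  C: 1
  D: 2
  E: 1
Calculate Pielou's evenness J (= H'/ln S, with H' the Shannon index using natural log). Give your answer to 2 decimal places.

0.89

Total N = 1+4+1+2+1 = 9, so the proportions are 0.1111, 0.4444, 0.1111, 0.2222, 0.1111 (working shown to 4 dp, full precision carried).
H' = −Σ pᵢ ln pᵢ = −((-0.2441) + (-0.3604) + (-0.2441) + (-0.3342) + (-0.2441)) = 1.4271.
With S = 5 species, ln S = 1.6094, so J = 1.4271/1.6094 = 0.8867, i.e. 0.89 to 2 decimal places.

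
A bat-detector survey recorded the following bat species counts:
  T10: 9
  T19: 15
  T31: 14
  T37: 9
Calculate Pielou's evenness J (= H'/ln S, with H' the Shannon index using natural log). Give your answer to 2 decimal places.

Total N = 9+15+14+9 = 47, so the proportions are 0.1915, 0.3191, 0.2979, 0.1915 (working shown to 4 dp, full precision carried).
H' = −Σ pᵢ ln pᵢ = −((-0.3165) + (-0.3645) + (-0.3608) + (-0.3165)) = 1.3583.
With S = 4 species, ln S = 1.3863, so J = 1.3583/1.3863 = 0.9798, i.e. 0.98 to 2 decimal places.

0.98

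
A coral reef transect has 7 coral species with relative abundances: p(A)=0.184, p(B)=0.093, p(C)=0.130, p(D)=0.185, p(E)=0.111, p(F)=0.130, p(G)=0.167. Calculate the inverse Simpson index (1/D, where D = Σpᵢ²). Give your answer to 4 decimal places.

D = 0.184² + 0.093² + 0.13² + 0.185² + 0.111² + 0.13² + 0.167² = 0.03385600 + 0.00864900 + 0.01690000 + 0.03422500 + 0.01232100 + 0.01690000 + 0.02788900 = 0.15074000 (working shown to 8 dp, full precision carried).
So 1/D = 6.633939, i.e. 6.6339 to 4 decimal places.

6.6339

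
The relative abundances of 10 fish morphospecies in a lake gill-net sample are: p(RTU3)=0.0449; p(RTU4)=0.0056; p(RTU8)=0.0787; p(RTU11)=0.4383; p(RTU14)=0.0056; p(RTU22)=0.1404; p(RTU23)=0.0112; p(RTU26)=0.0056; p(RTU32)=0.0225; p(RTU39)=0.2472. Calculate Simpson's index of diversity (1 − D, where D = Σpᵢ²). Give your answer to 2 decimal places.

0.72

D = 0.0449² + 0.0056² + 0.0787² + 0.4383² + 0.0056² + 0.1404² + 0.0112² + 0.0056² + 0.0225² + 0.2472² = 0.0020 + 0.0000 + 0.0062 + 0.1921 + 0.0000 + 0.0197 + 0.0001 + 0.0000 + 0.0005 + 0.0611 = 0.2819 (working shown to 4 dp, full precision carried).
So 1 − D = 0.7181, i.e. 0.72 to 2 decimal places.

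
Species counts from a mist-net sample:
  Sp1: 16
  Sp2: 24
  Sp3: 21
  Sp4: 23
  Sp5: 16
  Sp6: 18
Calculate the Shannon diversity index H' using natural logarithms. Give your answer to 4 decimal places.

1.7785

Total N = 16+24+21+23+16+18 = 118, so the proportions are 0.135593, 0.20339, 0.177966, 0.194915, 0.135593, 0.152542 (working shown to 6 dp, full precision carried).
Each pᵢ ln pᵢ term: 0.135593×(-1.998096)=-0.270928, 0.20339×(-1.592631)=-0.323925, 0.177966×(-1.726162)=-0.307198, 0.194915×(-1.635190)=-0.318724, 0.135593×(-1.998096)=-0.270928, 0.152542×(-1.880313)=-0.286827.
Sum = -1.778531, so H' = 1.7785.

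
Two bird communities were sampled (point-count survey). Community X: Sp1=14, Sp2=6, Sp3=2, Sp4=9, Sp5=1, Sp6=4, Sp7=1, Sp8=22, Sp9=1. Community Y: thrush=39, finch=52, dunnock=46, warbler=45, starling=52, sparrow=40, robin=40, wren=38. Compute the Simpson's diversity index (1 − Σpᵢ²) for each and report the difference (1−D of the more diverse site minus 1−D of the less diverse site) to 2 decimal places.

Community X: N=60, proportions 0.2333, 0.1, 0.0333, 0.15, 0.0167, 0.0667, 0.0167, 0.3667, 0.0167, giving 1−D = 0.7722 (working shown to 4 dp, full precision carried).
Community Y: N=352, proportions 0.1108, 0.1477, 0.1307, 0.1278, 0.1477, 0.1136, 0.1136, 0.108, giving 1−D = 0.8732.
Difference = |0.7722 − 0.8732| = 0.1010, i.e. 0.10 to 2 decimal places.

0.10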